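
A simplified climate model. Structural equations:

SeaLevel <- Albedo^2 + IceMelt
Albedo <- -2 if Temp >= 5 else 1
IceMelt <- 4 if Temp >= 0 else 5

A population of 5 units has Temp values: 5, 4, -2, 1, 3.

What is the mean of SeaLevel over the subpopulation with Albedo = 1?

Observing Albedo=1 restricts to units where Albedo's equation naturally yields 1: Temp ∈ {4, -2, 1, 3}. In that subpopulation SeaLevel = 5, 6, 5, 5, mean 5.25.

5.25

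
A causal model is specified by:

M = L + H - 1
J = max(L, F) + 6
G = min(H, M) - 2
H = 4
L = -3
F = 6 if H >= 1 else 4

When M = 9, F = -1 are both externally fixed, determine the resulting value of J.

5

Setting M = 9, F = -1 by intervention discards those variables' equations.
J = max(L, F) + 6  [with L=-3, F=-1]  = 5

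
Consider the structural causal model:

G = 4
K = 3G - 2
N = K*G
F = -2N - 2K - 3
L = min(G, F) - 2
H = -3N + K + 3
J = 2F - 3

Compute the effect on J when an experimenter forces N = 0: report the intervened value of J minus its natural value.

160

The intervention breaks the incoming arrows to N: N = K*G no longer applies, and N = 0.
K = 3G - 2  [with G=4]  = 10
F = -2N - 2K - 3  [with N=0, K=10]  = -23
J = 2F - 3  [with F=-23]  = -49
Without intervention: K = 3G - 2  [with G=4]  = 10; N = K*G  [with K=10, G=4]  = 40; F = -2N - 2K - 3  [with N=40, K=10]  = -103; J = 2F - 3  [with F=-103]  = -209.
Change = -49 − (-209) = 160.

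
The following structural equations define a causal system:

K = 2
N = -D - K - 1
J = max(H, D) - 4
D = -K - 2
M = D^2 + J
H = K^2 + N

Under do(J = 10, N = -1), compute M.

The joint intervention fixes J = 10, N = -1, removing each variable's own equation.
D = -K - 2  [with K=2]  = -4
M = D^2 + J  [with D=-4, J=10]  = 26

26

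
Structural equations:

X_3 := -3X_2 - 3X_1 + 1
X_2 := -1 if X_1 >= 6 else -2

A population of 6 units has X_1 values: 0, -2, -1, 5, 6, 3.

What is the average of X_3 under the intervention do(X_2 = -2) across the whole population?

do(X_2=-2) breaks X_2's dependence on X_1. With X_2=-2 fixed, X_3 across the units is 7, 13, 10, -8, -11, -2, mean 1.5.

1.5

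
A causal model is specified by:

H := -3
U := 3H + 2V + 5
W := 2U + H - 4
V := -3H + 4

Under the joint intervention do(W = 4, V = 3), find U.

2

Setting W = 4, V = 3 by intervention discards those variables' equations.
U = 3H + 2V + 5  [with H=-3, V=3]  = 2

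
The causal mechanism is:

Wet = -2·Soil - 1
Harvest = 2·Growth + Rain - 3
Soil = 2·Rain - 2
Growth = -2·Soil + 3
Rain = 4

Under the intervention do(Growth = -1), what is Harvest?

-1

Intervening sets Growth = -1 and removes its equation (Growth = -2·Soil + 3).
Harvest = 2·Growth + Rain - 3  [with Growth=-1, Rain=4]  = -1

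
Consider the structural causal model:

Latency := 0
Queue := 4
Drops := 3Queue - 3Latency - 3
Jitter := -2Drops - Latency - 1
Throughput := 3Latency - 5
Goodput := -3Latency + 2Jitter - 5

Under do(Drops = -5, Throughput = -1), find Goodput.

Setting Drops = -5, Throughput = -1 by intervention discards those variables' equations.
Jitter = -2Drops - Latency - 1  [with Drops=-5, Latency=0]  = 9
Goodput = -3Latency + 2Jitter - 5  [with Latency=0, Jitter=9]  = 13

13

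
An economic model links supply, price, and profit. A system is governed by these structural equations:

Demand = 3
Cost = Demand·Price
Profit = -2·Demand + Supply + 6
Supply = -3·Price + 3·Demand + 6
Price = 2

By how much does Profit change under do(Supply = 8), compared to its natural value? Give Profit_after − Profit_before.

-1

do(Supply=8) replaces the equation Supply = -3·Price + 3·Demand + 6 with the constant Supply = 8.
Profit = -2·Demand + Supply + 6  [with Demand=3, Supply=8]  = 8
Without intervention: Supply = -3·Price + 3·Demand + 6  [with Price=2, Demand=3]  = 9; Profit = -2·Demand + Supply + 6  [with Demand=3, Supply=9]  = 9.
Change = 8 − 9 = -1.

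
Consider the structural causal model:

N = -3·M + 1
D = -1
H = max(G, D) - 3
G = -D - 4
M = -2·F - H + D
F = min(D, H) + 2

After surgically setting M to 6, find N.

-17

The intervention breaks the incoming arrows to M: M = -2·F - H + D no longer applies, and M = 6.
N = -3·M + 1  [with M=6]  = -17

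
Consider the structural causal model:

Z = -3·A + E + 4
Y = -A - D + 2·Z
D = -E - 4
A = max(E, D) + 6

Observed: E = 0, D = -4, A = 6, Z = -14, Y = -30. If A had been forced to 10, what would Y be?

-58

do(A=10) replaces the equation A = max(E, D) + 6 with the constant A = 10.
D = -E - 4  [with E=0]  = -4
Z = -3·A + E + 4  [with A=10, E=0]  = -26
Y = -A - D + 2·Z  [with A=10, D=-4, Z=-26]  = -58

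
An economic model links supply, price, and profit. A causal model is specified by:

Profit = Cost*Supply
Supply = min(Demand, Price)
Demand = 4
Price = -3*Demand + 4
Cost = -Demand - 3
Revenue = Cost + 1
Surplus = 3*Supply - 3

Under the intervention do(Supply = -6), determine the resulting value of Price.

Under do(Supply=-6), the mechanism Supply = min(Demand, Price) is discarded; Supply is fixed at -6.
Since Price is not a descendant of the intervened variable, it is unaffected.
Price = -3*Demand + 4  [with Demand=4]  = -8

-8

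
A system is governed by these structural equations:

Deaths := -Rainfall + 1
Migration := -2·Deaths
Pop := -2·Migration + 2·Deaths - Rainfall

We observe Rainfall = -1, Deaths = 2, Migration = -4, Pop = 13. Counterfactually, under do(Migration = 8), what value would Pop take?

-11

The intervention breaks the incoming arrows to Migration: Migration := -2·Deaths no longer applies, and Migration = 8.
Deaths = -Rainfall + 1  [with Rainfall=-1]  = 2
Pop = -2·Migration + 2·Deaths - Rainfall  [with Migration=8, Deaths=2, Rainfall=-1]  = -11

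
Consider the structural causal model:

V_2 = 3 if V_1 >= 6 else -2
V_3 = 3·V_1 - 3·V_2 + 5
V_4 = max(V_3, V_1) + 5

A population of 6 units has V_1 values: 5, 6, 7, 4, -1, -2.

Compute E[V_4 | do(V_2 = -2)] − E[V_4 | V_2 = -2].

5

do(V_2=-2) breaks V_2's dependence on V_1. With V_2=-2 fixed, V_4 across the units is 31, 34, 37, 28, 13, 10, mean 25.5.
E[V_4|V_2=-2] averages over only the 4 units with V_2=-2 (V_1 = 5, 4, -1, -2): V_4 = 31, 28, 13, 10, mean 20.5.
Difference = 25.5 − 20.5 = 5.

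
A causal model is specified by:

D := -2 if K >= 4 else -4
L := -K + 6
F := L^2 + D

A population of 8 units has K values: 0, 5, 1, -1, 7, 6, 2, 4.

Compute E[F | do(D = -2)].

do(D=-2) breaks D's dependence on K. With D=-2 fixed, F across the units is 34, -1, 23, 47, -1, -2, 14, 2, mean 14.5.

14.5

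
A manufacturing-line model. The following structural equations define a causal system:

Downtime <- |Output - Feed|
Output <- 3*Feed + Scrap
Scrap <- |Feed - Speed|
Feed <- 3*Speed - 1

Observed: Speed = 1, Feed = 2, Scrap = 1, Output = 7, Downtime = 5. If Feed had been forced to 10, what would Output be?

Under do(Feed=10), the mechanism Feed <- 3*Speed - 1 is discarded; Feed is fixed at 10.
Scrap = |Feed - Speed|  [with Feed=10, Speed=1]  = 9
Output = 3*Feed + Scrap  [with Feed=10, Scrap=9]  = 39

39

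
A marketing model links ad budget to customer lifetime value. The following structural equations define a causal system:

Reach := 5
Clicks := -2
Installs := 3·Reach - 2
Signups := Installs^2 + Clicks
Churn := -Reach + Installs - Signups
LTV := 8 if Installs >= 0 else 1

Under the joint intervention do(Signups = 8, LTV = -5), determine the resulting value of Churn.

0

Setting Signups = 8, LTV = -5 by intervention discards those variables' equations.
Installs = 3·Reach - 2  [with Reach=5]  = 13
Churn = -Reach + Installs - Signups  [with Reach=5, Installs=13, Signups=8]  = 0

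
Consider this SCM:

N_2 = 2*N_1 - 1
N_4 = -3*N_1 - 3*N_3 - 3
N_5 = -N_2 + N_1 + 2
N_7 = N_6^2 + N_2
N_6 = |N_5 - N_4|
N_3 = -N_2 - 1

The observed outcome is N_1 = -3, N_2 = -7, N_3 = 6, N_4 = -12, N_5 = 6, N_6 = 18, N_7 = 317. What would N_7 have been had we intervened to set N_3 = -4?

137

The intervention breaks the incoming arrows to N_3: N_3 = -N_2 - 1 no longer applies, and N_3 = -4.
N_2 = 2*N_1 - 1  [with N_1=-3]  = -7
N_4 = -3*N_1 - 3*N_3 - 3  [with N_1=-3, N_3=-4]  = 18
N_5 = -N_2 + N_1 + 2  [with N_2=-7, N_1=-3]  = 6
N_6 = |N_5 - N_4|  [with N_5=6, N_4=18]  = 12
N_7 = N_6^2 + N_2  [with N_6=12, N_2=-7]  = 137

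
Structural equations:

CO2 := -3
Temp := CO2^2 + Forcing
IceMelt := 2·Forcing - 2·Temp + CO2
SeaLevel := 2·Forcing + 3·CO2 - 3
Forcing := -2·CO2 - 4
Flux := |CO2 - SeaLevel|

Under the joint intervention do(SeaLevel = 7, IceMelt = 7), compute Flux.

Setting SeaLevel = 7, IceMelt = 7 by intervention discards those variables' equations.
Flux = |CO2 - SeaLevel|  [with CO2=-3, SeaLevel=7]  = 10

10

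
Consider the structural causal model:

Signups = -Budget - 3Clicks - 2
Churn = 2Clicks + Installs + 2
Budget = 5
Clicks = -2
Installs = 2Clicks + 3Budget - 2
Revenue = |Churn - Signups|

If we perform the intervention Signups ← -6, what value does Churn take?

7

Intervening sets Signups = -6 and removes its equation (Signups = -Budget - 3Clicks - 2).
No directed path runs from Signups to Churn, so Churn keeps its natural value.
Installs = 2Clicks + 3Budget - 2  [with Clicks=-2, Budget=5]  = 9
Churn = 2Clicks + Installs + 2  [with Clicks=-2, Installs=9]  = 7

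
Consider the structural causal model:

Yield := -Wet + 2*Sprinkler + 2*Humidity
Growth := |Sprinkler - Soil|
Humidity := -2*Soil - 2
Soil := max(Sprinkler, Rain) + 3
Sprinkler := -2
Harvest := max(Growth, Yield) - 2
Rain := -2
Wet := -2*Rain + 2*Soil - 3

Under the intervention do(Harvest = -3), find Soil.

Under do(Harvest=-3), the mechanism Harvest := max(Growth, Yield) - 2 is discarded; Harvest is fixed at -3.
No directed path runs from Harvest to Soil, so Soil keeps its natural value.
Soil = max(Sprinkler, Rain) + 3  [with Sprinkler=-2, Rain=-2]  = 1

1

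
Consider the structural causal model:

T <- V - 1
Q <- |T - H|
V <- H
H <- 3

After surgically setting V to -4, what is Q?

8

Under do(V=-4), the mechanism V <- H is discarded; V is fixed at -4.
T = V - 1  [with V=-4]  = -5
Q = |T - H|  [with T=-5, H=3]  = 8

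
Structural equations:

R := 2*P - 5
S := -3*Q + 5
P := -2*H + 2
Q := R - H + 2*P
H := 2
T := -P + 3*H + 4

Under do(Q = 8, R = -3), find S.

-19

The joint intervention fixes Q = 8, R = -3, removing each variable's own equation.
S = -3*Q + 5  [with Q=8]  = -19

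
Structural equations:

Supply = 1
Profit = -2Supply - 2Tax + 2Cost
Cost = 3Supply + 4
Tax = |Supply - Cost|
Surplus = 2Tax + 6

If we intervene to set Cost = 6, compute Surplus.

16

do(Cost=6) replaces the equation Cost = 3Supply + 4 with the constant Cost = 6.
Tax = |Supply - Cost|  [with Supply=1, Cost=6]  = 5
Surplus = 2Tax + 6  [with Tax=5]  = 16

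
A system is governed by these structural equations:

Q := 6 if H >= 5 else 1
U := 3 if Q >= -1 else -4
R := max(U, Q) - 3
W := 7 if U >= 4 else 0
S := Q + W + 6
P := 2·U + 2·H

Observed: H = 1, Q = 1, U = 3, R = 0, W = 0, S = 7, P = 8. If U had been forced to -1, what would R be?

The intervention breaks the incoming arrows to U: U := 3 if Q >= -1 else -4 no longer applies, and U = -1.
Q = 6 if H >= 5 else 1  [with H=1]  = 1
R = max(U, Q) - 3  [with U=-1, Q=1]  = -2

-2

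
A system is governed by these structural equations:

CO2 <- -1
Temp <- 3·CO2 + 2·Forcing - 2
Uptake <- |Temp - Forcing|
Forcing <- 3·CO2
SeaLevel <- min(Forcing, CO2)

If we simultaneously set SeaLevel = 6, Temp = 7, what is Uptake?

The joint intervention fixes SeaLevel = 6, Temp = 7, removing each variable's own equation.
Forcing = 3·CO2  [with CO2=-1]  = -3
Uptake = |Temp - Forcing|  [with Temp=7, Forcing=-3]  = 10

10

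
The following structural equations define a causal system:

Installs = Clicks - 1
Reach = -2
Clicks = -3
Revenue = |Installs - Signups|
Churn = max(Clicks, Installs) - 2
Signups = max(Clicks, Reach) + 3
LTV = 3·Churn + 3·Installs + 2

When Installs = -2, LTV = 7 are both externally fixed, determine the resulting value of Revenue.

3

Under do(Installs = -2, LTV = 7), each intervened variable's structural equation is replaced by its fixed value.
Signups = max(Clicks, Reach) + 3  [with Clicks=-3, Reach=-2]  = 1
Revenue = |Installs - Signups|  [with Installs=-2, Signups=1]  = 3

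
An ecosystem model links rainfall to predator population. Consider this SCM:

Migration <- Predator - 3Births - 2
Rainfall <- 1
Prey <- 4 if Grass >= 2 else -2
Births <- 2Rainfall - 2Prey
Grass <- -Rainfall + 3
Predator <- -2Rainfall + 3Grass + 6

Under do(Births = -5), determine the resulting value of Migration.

The intervention breaks the incoming arrows to Births: Births <- 2Rainfall - 2Prey no longer applies, and Births = -5.
Grass = -Rainfall + 3  [with Rainfall=1]  = 2
Predator = -2Rainfall + 3Grass + 6  [with Rainfall=1, Grass=2]  = 10
Migration = Predator - 3Births - 2  [with Predator=10, Births=-5]  = 23

23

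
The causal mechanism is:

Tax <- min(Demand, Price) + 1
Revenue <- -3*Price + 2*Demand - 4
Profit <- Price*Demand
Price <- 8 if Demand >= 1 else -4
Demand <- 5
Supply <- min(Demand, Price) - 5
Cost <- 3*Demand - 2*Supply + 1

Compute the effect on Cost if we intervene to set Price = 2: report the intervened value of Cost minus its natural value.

Under do(Price=2), the mechanism Price <- 8 if Demand >= 1 else -4 is discarded; Price is fixed at 2.
Supply = min(Demand, Price) - 5  [with Demand=5, Price=2]  = -3
Cost = 3*Demand - 2*Supply + 1  [with Demand=5, Supply=-3]  = 22
Without intervention: Price = 8 if Demand >= 1 else -4  [with Demand=5]  = 8; Supply = min(Demand, Price) - 5  [with Demand=5, Price=8]  = 0; Cost = 3*Demand - 2*Supply + 1  [with Demand=5, Supply=0]  = 16.
Change = 22 − 16 = 6.

6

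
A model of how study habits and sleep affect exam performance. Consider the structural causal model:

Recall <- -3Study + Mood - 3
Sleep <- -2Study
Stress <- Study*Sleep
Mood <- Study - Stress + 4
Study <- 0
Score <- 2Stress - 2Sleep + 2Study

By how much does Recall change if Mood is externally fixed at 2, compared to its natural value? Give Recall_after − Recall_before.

-2

The intervention breaks the incoming arrows to Mood: Mood <- Study - Stress + 4 no longer applies, and Mood = 2.
Recall = -3Study + Mood - 3  [with Study=0, Mood=2]  = -1
Without intervention: Sleep = -2Study  [with Study=0]  = 0; Stress = Study*Sleep  [with Study=0, Sleep=0]  = 0; Mood = Study - Stress + 4  [with Study=0, Stress=0]  = 4; Recall = -3Study + Mood - 3  [with Study=0, Mood=4]  = 1.
Change = -1 − 1 = -2.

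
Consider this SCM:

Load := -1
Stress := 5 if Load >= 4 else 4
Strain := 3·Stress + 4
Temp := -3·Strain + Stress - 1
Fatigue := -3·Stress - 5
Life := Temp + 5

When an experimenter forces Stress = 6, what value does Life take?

-56

Under do(Stress=6), the mechanism Stress := 5 if Load >= 4 else 4 is discarded; Stress is fixed at 6.
Strain = 3·Stress + 4  [with Stress=6]  = 22
Temp = -3·Strain + Stress - 1  [with Strain=22, Stress=6]  = -61
Life = Temp + 5  [with Temp=-61]  = -56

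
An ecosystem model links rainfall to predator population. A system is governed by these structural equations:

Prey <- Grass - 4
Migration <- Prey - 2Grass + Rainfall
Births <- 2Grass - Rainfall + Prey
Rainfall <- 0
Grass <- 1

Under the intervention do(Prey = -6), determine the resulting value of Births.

The intervention breaks the incoming arrows to Prey: Prey <- Grass - 4 no longer applies, and Prey = -6.
Births = 2Grass - Rainfall + Prey  [with Grass=1, Rainfall=0, Prey=-6]  = -4

-4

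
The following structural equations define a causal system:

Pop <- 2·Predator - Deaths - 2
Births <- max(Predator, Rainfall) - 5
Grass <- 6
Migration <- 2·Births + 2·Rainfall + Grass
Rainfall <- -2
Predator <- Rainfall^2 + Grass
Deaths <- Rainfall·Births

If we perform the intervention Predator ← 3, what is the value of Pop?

The intervention breaks the incoming arrows to Predator: Predator <- Rainfall^2 + Grass no longer applies, and Predator = 3.
Births = max(Predator, Rainfall) - 5  [with Predator=3, Rainfall=-2]  = -2
Deaths = Rainfall·Births  [with Rainfall=-2, Births=-2]  = 4
Pop = 2·Predator - Deaths - 2  [with Predator=3, Deaths=4]  = 0

0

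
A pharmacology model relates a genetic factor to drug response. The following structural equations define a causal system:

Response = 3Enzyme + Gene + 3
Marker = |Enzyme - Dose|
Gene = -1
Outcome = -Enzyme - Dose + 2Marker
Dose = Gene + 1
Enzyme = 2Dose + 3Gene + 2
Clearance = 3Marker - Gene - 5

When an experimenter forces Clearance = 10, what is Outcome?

3

Intervening sets Clearance = 10 and removes its equation (Clearance = 3Marker - Gene - 5).
No directed path runs from Clearance to Outcome, so Outcome keeps its natural value.
Dose = Gene + 1  [with Gene=-1]  = 0
Enzyme = 2Dose + 3Gene + 2  [with Dose=0, Gene=-1]  = -1
Marker = |Enzyme - Dose|  [with Enzyme=-1, Dose=0]  = 1
Outcome = -Enzyme - Dose + 2Marker  [with Enzyme=-1, Dose=0, Marker=1]  = 3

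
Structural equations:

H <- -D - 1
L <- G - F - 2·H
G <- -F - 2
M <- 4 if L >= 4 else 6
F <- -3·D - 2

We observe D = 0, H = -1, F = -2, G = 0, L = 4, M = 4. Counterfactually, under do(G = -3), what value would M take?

Under do(G=-3), the mechanism G <- -F - 2 is discarded; G is fixed at -3.
H = -D - 1  [with D=0]  = -1
F = -3·D - 2  [with D=0]  = -2
L = G - F - 2·H  [with G=-3, F=-2, H=-1]  = 1
M = 4 if L >= 4 else 6  [with L=1]  = 6

6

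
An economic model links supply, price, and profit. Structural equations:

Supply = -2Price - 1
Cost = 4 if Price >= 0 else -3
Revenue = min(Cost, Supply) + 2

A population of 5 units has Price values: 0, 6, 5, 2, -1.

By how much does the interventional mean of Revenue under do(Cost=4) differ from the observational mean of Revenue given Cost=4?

1.7

do(Cost=4) breaks Cost's dependence on Price. With Cost=4 fixed, Revenue across the units is 1, -11, -9, -3, 3, mean -3.8.
Conditioning on Cost=4 selects the 4 unit(s) with Price ∈ {0, 6, 5, 2}. Their Revenue values: 1, -11, -9, -3. Mean = -5.5.
Difference = -3.8 − (-5.5) = 1.7.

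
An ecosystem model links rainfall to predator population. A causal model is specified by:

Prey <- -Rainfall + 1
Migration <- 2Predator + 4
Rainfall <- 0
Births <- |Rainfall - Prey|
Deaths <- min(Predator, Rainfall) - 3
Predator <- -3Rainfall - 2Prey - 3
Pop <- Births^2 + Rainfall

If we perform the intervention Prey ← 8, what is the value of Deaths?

-22

do(Prey=8) replaces the equation Prey <- -Rainfall + 1 with the constant Prey = 8.
Predator = -3Rainfall - 2Prey - 3  [with Rainfall=0, Prey=8]  = -19
Deaths = min(Predator, Rainfall) - 3  [with Predator=-19, Rainfall=0]  = -22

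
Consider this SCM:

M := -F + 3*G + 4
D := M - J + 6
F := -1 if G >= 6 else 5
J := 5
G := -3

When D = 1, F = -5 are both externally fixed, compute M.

Under do(D = 1, F = -5), each intervened variable's structural equation is replaced by its fixed value.
M = -F + 3*G + 4  [with F=-5, G=-3]  = 0

0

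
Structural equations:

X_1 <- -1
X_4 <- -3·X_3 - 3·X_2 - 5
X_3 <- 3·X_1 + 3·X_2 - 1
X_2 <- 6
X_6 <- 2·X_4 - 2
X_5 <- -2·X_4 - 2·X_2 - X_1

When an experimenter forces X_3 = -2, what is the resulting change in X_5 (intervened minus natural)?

do(X_3=-2) replaces the equation X_3 <- 3·X_1 + 3·X_2 - 1 with the constant X_3 = -2.
X_4 = -3·X_3 - 3·X_2 - 5  [with X_3=-2, X_2=6]  = -17
X_5 = -2·X_4 - 2·X_2 - X_1  [with X_4=-17, X_2=6, X_1=-1]  = 23
Without intervention: X_3 = 3·X_1 + 3·X_2 - 1  [with X_1=-1, X_2=6]  = 14; X_4 = -3·X_3 - 3·X_2 - 5  [with X_3=14, X_2=6]  = -65; X_5 = -2·X_4 - 2·X_2 - X_1  [with X_4=-65, X_2=6, X_1=-1]  = 119.
Change = 23 − 119 = -96.

-96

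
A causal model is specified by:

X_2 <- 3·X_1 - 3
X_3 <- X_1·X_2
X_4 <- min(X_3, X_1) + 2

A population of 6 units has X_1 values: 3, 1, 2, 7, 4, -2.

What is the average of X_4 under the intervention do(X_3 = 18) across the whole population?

Every unit gets X_3=18 under the intervention. X_4 values become 5, 3, 4, 9, 6, 0; E[X_4|do(X_3=18)] = 4.5.

4.5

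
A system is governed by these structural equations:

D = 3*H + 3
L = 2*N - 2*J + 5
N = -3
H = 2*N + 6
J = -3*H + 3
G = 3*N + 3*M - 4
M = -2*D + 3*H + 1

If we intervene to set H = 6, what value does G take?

Under do(H=6), the mechanism H = 2*N + 6 is discarded; H is fixed at 6.
D = 3*H + 3  [with H=6]  = 21
M = -2*D + 3*H + 1  [with D=21, H=6]  = -23
G = 3*N + 3*M - 4  [with N=-3, M=-23]  = -82

-82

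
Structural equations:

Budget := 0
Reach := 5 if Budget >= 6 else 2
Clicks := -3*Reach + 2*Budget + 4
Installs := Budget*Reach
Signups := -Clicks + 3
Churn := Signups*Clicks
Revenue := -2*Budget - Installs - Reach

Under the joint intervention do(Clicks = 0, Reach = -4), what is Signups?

3

Setting Clicks = 0, Reach = -4 by intervention discards those variables' equations.
Signups = -Clicks + 3  [with Clicks=0]  = 3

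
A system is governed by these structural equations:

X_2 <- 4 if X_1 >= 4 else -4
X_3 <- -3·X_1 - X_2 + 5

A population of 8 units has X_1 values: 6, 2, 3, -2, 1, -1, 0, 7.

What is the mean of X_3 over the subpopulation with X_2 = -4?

7.5

Observing X_2=-4 restricts to units where X_2's equation naturally yields -4: X_1 ∈ {2, 3, -2, 1, -1, 0}. In that subpopulation X_3 = 3, 0, 15, 6, 12, 9, mean 7.5.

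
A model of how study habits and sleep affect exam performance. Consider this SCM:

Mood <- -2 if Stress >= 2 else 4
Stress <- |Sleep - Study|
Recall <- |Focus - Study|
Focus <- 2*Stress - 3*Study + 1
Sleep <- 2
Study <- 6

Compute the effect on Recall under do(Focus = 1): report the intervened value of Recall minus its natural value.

-10

Under do(Focus=1), the mechanism Focus <- 2*Stress - 3*Study + 1 is discarded; Focus is fixed at 1.
Recall = |Focus - Study|  [with Focus=1, Study=6]  = 5
Without intervention: Stress = |Sleep - Study|  [with Sleep=2, Study=6]  = 4; Focus = 2*Stress - 3*Study + 1  [with Stress=4, Study=6]  = -9; Recall = |Focus - Study|  [with Focus=-9, Study=6]  = 15.
Change = 5 − 15 = -10.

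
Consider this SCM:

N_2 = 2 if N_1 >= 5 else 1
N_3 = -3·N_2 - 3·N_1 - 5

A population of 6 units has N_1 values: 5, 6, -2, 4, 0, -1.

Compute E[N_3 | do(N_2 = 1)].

Every unit gets N_2=1 under the intervention. N_3 values become -23, -26, -2, -20, -8, -5; E[N_3|do(N_2=1)] = -14.

-14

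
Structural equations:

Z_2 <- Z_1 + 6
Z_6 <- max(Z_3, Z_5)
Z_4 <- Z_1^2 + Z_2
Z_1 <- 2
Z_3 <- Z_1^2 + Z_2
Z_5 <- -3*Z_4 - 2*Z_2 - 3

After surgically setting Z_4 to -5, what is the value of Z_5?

Intervening sets Z_4 = -5 and removes its equation (Z_4 <- Z_1^2 + Z_2).
Z_2 = Z_1 + 6  [with Z_1=2]  = 8
Z_5 = -3*Z_4 - 2*Z_2 - 3  [with Z_4=-5, Z_2=8]  = -4

-4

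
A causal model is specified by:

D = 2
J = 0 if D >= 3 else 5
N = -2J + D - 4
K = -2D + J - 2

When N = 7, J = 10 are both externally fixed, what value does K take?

The joint intervention fixes N = 7, J = 10, removing each variable's own equation.
K = -2D + J - 2  [with D=2, J=10]  = 4

4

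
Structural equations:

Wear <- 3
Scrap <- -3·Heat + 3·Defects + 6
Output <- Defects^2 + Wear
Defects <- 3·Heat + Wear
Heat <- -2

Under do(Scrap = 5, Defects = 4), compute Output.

19

The joint intervention fixes Scrap = 5, Defects = 4, removing each variable's own equation.
Output = Defects^2 + Wear  [with Defects=4, Wear=3]  = 19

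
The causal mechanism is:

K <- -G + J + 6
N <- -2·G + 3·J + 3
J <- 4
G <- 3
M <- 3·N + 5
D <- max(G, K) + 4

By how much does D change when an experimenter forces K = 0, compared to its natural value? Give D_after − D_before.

Under do(K=0), the mechanism K <- -G + J + 6 is discarded; K is fixed at 0.
D = max(G, K) + 4  [with G=3, K=0]  = 7
Without intervention: K = -G + J + 6  [with G=3, J=4]  = 7; D = max(G, K) + 4  [with G=3, K=7]  = 11.
Change = 7 − 11 = -4.

-4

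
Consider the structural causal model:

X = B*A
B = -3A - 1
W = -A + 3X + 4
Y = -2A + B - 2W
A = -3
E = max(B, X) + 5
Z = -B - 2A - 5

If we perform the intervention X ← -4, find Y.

The intervention breaks the incoming arrows to X: X = B*A no longer applies, and X = -4.
B = -3A - 1  [with A=-3]  = 8
W = -A + 3X + 4  [with A=-3, X=-4]  = -5
Y = -2A + B - 2W  [with A=-3, B=8, W=-5]  = 24

24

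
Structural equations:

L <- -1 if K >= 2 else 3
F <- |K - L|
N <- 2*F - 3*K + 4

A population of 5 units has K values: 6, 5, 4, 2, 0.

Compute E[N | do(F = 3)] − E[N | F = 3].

-7.2

Under do(F=3), F's equation is replaced by F=3 for every unit. Per-unit N: -8, -5, -2, 4, 10. Mean = -0.2.
Conditioning on F=3 selects the 2 unit(s) with K ∈ {2, 0}. Their N values: 4, 10. Mean = 7.
Difference = -0.2 − 7 = -7.2.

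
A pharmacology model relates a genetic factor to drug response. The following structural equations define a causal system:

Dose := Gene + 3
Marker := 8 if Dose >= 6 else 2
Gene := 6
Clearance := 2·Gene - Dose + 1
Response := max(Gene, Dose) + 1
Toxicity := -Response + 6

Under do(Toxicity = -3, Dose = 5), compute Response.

7

Setting Toxicity = -3, Dose = 5 by intervention discards those variables' equations.
Response = max(Gene, Dose) + 1  [with Gene=6, Dose=5]  = 7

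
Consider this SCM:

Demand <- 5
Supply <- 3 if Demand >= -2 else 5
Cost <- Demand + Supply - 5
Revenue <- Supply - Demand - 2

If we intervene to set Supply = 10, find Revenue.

3

Under do(Supply=10), the mechanism Supply <- 3 if Demand >= -2 else 5 is discarded; Supply is fixed at 10.
Revenue = Supply - Demand - 2  [with Supply=10, Demand=5]  = 3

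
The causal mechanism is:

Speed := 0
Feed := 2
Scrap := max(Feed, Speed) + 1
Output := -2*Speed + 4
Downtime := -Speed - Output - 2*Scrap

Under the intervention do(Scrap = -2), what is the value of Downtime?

0

do(Scrap=-2) replaces the equation Scrap := max(Feed, Speed) + 1 with the constant Scrap = -2.
Output = -2*Speed + 4  [with Speed=0]  = 4
Downtime = -Speed - Output - 2*Scrap  [with Speed=0, Output=4, Scrap=-2]  = 0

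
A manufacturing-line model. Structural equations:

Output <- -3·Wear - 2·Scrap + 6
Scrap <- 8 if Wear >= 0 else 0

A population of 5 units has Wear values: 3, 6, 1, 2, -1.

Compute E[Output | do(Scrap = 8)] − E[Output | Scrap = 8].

do(Scrap=8) breaks Scrap's dependence on Wear. With Scrap=8 fixed, Output across the units is -19, -28, -13, -16, -7, mean -16.6.
Observing Scrap=8 restricts to units where Scrap's equation naturally yields 8: Wear ∈ {3, 6, 1, 2}. In that subpopulation Output = -19, -28, -13, -16, mean -19.
Difference = -16.6 − (-19) = 2.4.

2.4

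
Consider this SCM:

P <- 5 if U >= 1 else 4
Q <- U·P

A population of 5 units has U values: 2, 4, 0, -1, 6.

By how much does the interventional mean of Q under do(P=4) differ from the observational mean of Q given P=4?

10.8

The intervention sets P=4 in all 5 units regardless of U. Recomputing Q per unit gives 8, 16, 0, -4, 24; average 8.8.
Conditioning on P=4 selects the 2 unit(s) with U ∈ {0, -1}. Their Q values: 0, -4. Mean = -2.
Difference = 8.8 − (-2) = 10.8.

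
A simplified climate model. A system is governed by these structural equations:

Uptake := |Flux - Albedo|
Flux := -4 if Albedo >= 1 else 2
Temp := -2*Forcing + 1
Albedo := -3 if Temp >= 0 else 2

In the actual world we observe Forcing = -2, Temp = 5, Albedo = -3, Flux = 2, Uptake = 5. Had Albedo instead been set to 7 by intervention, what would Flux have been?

-4

The intervention breaks the incoming arrows to Albedo: Albedo := -3 if Temp >= 0 else 2 no longer applies, and Albedo = 7.
Flux = -4 if Albedo >= 1 else 2  [with Albedo=7]  = -4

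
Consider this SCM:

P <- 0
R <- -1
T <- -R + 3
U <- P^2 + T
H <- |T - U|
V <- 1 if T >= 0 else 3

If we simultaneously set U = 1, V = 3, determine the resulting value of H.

Setting U = 1, V = 3 by intervention discards those variables' equations.
T = -R + 3  [with R=-1]  = 4
H = |T - U|  [with T=4, U=1]  = 3

3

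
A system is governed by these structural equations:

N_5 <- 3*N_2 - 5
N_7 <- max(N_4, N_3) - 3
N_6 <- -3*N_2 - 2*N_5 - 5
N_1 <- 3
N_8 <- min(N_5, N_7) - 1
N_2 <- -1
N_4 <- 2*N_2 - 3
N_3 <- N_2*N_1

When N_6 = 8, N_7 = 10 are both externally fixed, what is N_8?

The joint intervention fixes N_6 = 8, N_7 = 10, removing each variable's own equation.
N_5 = 3*N_2 - 5  [with N_2=-1]  = -8
N_8 = min(N_5, N_7) - 1  [with N_5=-8, N_7=10]  = -9

-9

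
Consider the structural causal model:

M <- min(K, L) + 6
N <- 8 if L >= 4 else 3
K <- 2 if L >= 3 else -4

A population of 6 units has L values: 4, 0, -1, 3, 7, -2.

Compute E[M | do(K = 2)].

6.5

Every unit gets K=2 under the intervention. M values become 8, 6, 5, 8, 8, 4; E[M|do(K=2)] = 6.5.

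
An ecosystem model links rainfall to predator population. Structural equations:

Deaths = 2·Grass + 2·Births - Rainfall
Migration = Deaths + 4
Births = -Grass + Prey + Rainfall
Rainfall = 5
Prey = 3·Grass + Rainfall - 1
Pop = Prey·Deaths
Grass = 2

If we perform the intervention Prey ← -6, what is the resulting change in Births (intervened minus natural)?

-16

The intervention breaks the incoming arrows to Prey: Prey = 3·Grass + Rainfall - 1 no longer applies, and Prey = -6.
Births = -Grass + Prey + Rainfall  [with Grass=2, Prey=-6, Rainfall=5]  = -3
Without intervention: Prey = 3·Grass + Rainfall - 1  [with Grass=2, Rainfall=5]  = 10; Births = -Grass + Prey + Rainfall  [with Grass=2, Prey=10, Rainfall=5]  = 13.
Change = -3 − 13 = -16.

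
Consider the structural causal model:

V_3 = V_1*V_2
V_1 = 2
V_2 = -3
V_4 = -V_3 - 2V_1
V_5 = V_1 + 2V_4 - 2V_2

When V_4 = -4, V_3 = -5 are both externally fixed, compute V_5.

0

The joint intervention fixes V_4 = -4, V_3 = -5, removing each variable's own equation.
V_5 = V_1 + 2V_4 - 2V_2  [with V_1=2, V_4=-4, V_2=-3]  = 0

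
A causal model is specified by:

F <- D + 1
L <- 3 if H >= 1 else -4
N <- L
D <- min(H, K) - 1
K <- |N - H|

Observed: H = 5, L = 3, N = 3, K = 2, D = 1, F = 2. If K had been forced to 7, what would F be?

5

Under do(K=7), the mechanism K <- |N - H| is discarded; K is fixed at 7.
D = min(H, K) - 1  [with H=5, K=7]  = 4
F = D + 1  [with D=4]  = 5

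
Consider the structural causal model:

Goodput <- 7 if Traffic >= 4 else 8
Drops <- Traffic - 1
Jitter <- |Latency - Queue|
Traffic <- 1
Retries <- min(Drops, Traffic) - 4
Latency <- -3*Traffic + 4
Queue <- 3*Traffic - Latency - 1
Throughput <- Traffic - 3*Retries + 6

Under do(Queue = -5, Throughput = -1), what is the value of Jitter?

6

Under do(Queue = -5, Throughput = -1), each intervened variable's structural equation is replaced by its fixed value.
Latency = -3*Traffic + 4  [with Traffic=1]  = 1
Jitter = |Latency - Queue|  [with Latency=1, Queue=-5]  = 6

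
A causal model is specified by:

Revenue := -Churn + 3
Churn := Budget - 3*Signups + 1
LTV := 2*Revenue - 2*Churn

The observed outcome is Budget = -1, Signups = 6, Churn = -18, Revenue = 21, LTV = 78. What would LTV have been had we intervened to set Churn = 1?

2

do(Churn=1) replaces the equation Churn := Budget - 3*Signups + 1 with the constant Churn = 1.
Revenue = -Churn + 3  [with Churn=1]  = 2
LTV = 2*Revenue - 2*Churn  [with Revenue=2, Churn=1]  = 2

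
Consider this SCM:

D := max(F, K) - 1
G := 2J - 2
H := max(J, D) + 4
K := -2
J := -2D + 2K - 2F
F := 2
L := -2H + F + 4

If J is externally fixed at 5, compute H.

Intervening sets J = 5 and removes its equation (J := -2D + 2K - 2F).
D = max(F, K) - 1  [with F=2, K=-2]  = 1
H = max(J, D) + 4  [with J=5, D=1]  = 9

9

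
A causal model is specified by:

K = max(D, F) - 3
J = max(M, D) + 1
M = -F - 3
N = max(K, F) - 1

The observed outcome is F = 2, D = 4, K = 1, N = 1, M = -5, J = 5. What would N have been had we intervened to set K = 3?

The intervention breaks the incoming arrows to K: K = max(D, F) - 3 no longer applies, and K = 3.
N = max(K, F) - 1  [with K=3, F=2]  = 2

2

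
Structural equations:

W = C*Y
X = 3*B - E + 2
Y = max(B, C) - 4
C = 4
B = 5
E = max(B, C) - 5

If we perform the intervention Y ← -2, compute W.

-8

Intervening sets Y = -2 and removes its equation (Y = max(B, C) - 4).
W = C*Y  [with C=4, Y=-2]  = -8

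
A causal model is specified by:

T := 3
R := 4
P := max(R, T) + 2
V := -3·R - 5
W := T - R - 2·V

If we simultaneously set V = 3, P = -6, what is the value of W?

-7

The joint intervention fixes V = 3, P = -6, removing each variable's own equation.
W = T - R - 2·V  [with T=3, R=4, V=3]  = -7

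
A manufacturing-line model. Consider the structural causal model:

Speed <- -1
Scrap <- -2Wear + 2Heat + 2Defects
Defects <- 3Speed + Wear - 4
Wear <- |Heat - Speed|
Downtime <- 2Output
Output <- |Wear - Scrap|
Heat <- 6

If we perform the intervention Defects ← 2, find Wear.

Under do(Defects=2), the mechanism Defects <- 3Speed + Wear - 4 is discarded; Defects is fixed at 2.
Since Wear is not a descendant of the intervened variable, it is unaffected.
Wear = |Heat - Speed|  [with Heat=6, Speed=-1]  = 7

7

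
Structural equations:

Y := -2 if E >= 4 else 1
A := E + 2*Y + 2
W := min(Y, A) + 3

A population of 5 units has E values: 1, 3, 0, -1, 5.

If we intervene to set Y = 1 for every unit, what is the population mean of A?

Under do(Y=1), Y's equation is replaced by Y=1 for every unit. Per-unit A: 5, 7, 4, 3, 9. Mean = 5.6.

5.6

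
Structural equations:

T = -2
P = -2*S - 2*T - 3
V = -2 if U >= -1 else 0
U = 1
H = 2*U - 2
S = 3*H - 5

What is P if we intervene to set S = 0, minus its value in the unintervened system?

-10

The intervention breaks the incoming arrows to S: S = 3*H - 5 no longer applies, and S = 0.
P = -2*S - 2*T - 3  [with S=0, T=-2]  = 1
Without intervention: H = 2*U - 2  [with U=1]  = 0; S = 3*H - 5  [with H=0]  = -5; P = -2*S - 2*T - 3  [with S=-5, T=-2]  = 11.
Change = 1 − 11 = -10.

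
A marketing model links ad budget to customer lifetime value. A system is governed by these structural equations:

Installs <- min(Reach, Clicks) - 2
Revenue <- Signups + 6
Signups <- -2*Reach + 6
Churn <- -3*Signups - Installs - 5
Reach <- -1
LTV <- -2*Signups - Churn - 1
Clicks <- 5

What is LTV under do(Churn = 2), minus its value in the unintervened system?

Under do(Churn=2), the mechanism Churn <- -3*Signups - Installs - 5 is discarded; Churn is fixed at 2.
Signups = -2*Reach + 6  [with Reach=-1]  = 8
LTV = -2*Signups - Churn - 1  [with Signups=8, Churn=2]  = -19
Without intervention: Installs = min(Reach, Clicks) - 2  [with Reach=-1, Clicks=5]  = -3; Signups = -2*Reach + 6  [with Reach=-1]  = 8; Churn = -3*Signups - Installs - 5  [with Signups=8, Installs=-3]  = -26; LTV = -2*Signups - Churn - 1  [with Signups=8, Churn=-26]  = 9.
Change = -19 − 9 = -28.

-28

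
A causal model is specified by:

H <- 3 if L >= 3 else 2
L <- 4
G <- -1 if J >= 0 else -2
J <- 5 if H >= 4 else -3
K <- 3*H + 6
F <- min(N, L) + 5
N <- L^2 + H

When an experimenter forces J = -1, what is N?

19

The intervention breaks the incoming arrows to J: J <- 5 if H >= 4 else -3 no longer applies, and J = -1.
N is not downstream of the intervention, so its value is determined by the original equations.
H = 3 if L >= 3 else 2  [with L=4]  = 3
N = L^2 + H  [with L=4, H=3]  = 19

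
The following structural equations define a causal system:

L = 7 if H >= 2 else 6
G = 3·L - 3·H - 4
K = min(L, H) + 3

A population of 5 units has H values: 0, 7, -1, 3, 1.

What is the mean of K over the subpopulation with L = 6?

3

Conditioning on L=6 selects the 3 unit(s) with H ∈ {0, -1, 1}. Their K values: 3, 2, 4. Mean = 3.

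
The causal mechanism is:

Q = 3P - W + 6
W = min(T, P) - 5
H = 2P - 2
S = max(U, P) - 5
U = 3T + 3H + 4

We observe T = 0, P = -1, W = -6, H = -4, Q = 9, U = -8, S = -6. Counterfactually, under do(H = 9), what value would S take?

The intervention breaks the incoming arrows to H: H = 2P - 2 no longer applies, and H = 9.
U = 3T + 3H + 4  [with T=0, H=9]  = 31
S = max(U, P) - 5  [with U=31, P=-1]  = 26

26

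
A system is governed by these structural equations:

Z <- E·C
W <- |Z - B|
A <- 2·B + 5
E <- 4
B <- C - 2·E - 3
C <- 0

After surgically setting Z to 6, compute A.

-17

The intervention breaks the incoming arrows to Z: Z <- E·C no longer applies, and Z = 6.
Since A is not a descendant of the intervened variable, it is unaffected.
B = C - 2·E - 3  [with C=0, E=4]  = -11
A = 2·B + 5  [with B=-11]  = -17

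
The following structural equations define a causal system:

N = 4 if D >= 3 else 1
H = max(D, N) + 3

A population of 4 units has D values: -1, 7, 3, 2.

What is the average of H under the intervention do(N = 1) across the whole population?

Under do(N=1), N's equation is replaced by N=1 for every unit. Per-unit H: 4, 10, 6, 5. Mean = 6.25.

6.25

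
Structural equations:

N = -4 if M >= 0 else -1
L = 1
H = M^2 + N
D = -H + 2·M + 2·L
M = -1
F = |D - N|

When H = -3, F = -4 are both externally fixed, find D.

Setting H = -3, F = -4 by intervention discards those variables' equations.
D = -H + 2·M + 2·L  [with H=-3, M=-1, L=1]  = 3

3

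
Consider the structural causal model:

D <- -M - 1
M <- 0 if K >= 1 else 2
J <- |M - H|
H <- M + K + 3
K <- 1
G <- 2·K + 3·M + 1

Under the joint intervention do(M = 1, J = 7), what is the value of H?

5

Under do(M = 1, J = 7), each intervened variable's structural equation is replaced by its fixed value.
H = M + K + 3  [with M=1, K=1]  = 5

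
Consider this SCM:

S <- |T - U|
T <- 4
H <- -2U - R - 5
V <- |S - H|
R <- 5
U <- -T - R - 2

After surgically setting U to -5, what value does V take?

The intervention breaks the incoming arrows to U: U <- -T - R - 2 no longer applies, and U = -5.
H = -2U - R - 5  [with U=-5, R=5]  = 0
S = |T - U|  [with T=4, U=-5]  = 9
V = |S - H|  [with S=9, H=0]  = 9

9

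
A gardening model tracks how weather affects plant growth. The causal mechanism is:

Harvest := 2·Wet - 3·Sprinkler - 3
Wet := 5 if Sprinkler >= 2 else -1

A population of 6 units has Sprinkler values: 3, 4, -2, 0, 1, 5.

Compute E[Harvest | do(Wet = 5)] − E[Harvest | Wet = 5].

6.5

Under do(Wet=5), Wet's equation is replaced by Wet=5 for every unit. Per-unit Harvest: -2, -5, 13, 7, 4, -8. Mean = 1.5.
E[Harvest|Wet=5] averages over only the 3 units with Wet=5 (Sprinkler = 3, 4, 5): Harvest = -2, -5, -8, mean -5.
Difference = 1.5 − (-5) = 6.5.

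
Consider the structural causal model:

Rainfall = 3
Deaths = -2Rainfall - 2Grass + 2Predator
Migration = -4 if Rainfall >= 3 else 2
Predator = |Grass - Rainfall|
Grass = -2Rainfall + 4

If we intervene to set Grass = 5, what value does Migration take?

-4

do(Grass=5) replaces the equation Grass = -2Rainfall + 4 with the constant Grass = 5.
Since Migration is not a descendant of the intervened variable, it is unaffected.
Migration = -4 if Rainfall >= 3 else 2  [with Rainfall=3]  = -4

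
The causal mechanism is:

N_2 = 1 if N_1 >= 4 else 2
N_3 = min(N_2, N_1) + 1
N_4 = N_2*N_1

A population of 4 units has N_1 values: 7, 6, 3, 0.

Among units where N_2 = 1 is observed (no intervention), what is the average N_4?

E[N_4|N_2=1] averages over only the 2 units with N_2=1 (N_1 = 7, 6): N_4 = 7, 6, mean 6.5.

6.5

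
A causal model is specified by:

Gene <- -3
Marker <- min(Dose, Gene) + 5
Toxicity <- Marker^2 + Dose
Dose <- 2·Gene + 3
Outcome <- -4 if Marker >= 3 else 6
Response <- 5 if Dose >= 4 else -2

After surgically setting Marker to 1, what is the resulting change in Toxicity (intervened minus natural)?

-3

do(Marker=1) replaces the equation Marker <- min(Dose, Gene) + 5 with the constant Marker = 1.
Dose = 2·Gene + 3  [with Gene=-3]  = -3
Toxicity = Marker^2 + Dose  [with Marker=1, Dose=-3]  = -2
Without intervention: Dose = 2·Gene + 3  [with Gene=-3]  = -3; Marker = min(Dose, Gene) + 5  [with Dose=-3, Gene=-3]  = 2; Toxicity = Marker^2 + Dose  [with Marker=2, Dose=-3]  = 1.
Change = -2 − 1 = -3.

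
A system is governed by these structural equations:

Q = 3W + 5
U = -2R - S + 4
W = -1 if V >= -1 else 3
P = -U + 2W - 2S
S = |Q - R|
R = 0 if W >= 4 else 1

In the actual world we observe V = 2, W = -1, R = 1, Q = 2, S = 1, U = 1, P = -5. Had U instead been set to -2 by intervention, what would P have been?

Intervening sets U = -2 and removes its equation (U = -2R - S + 4).
W = -1 if V >= -1 else 3  [with V=2]  = -1
R = 0 if W >= 4 else 1  [with W=-1]  = 1
Q = 3W + 5  [with W=-1]  = 2
S = |Q - R|  [with Q=2, R=1]  = 1
P = -U + 2W - 2S  [with U=-2, W=-1, S=1]  = -2

-2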